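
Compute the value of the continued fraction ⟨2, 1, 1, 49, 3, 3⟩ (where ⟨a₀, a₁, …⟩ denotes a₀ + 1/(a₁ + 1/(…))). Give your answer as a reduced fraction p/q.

Start with 3.
3 + 1/(3/1) = 3 + 1/3 = 10/3
49 + 1/(10/3) = 49 + 3/10 = 493/10
1 + 1/(493/10) = 1 + 10/493 = 503/493
1 + 1/(503/493) = 1 + 493/503 = 996/503
2 + 1/(996/503) = 2 + 503/996 = 2495/996

2495/996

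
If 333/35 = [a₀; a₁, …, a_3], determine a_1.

1

333 ÷ 35 → quotient 9, remainder 18
35 ÷ 18 → quotient 1, remainder 17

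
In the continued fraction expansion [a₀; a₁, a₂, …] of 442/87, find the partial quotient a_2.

Repeatedly divide and take the remainder:
⌊442/87⌋ = 5, remainder 7
⌊87/7⌋ = 12, remainder 3
⌊7/3⌋ = 2, remainder 1

2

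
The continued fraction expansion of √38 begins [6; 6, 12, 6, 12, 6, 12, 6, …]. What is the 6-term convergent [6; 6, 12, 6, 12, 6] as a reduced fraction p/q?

Work from the innermost term outward:
Start with 6.
12 + 1/(6/1) = 12 + 1/6 = 73/6
6 + 1/(73/6) = 6 + 6/73 = 444/73
12 + 1/(444/73) = 12 + 73/444 = 5401/444
6 + 1/(5401/444) = 6 + 444/5401 = 32850/5401
6 + 1/(32850/5401) = 6 + 5401/32850 = 202501/32850

202501/32850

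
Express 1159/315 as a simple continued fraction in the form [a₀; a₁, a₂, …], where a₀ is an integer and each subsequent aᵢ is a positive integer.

[3; 1, 2, 8, 2, 2, 2]

⌊1159/315⌋ = 3, remainder 214
⌊315/214⌋ = 1, remainder 101
⌊214/101⌋ = 2, remainder 12
⌊101/12⌋ = 8, remainder 5
⌊12/5⌋ = 2, remainder 2
⌊5/2⌋ = 2, remainder 1
⌊2/1⌋ = 2, remainder 0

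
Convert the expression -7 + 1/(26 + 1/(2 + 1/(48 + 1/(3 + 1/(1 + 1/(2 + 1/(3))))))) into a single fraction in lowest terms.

Build up convergents one term at a time:
a_0 = -7: -7/1
a_1 = 26: -181/26
a_2 = 2: -369/53
a_3 = 48: -17893/2570
a_4 = 3: -54048/7763
a_5 = 1: -71941/10333
a_6 = 2: -197930/28429
a_7 = 3: -665731/95620

-665731/95620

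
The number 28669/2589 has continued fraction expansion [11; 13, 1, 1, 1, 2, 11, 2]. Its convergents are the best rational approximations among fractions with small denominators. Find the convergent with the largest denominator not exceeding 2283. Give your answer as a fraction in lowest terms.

a_0 = 11: 11/1  (≤ bound)
a_1 = 13: 144/13  (≤ bound)
a_2 = 1: 155/14  (≤ bound)
a_3 = 1: 299/27  (≤ bound)
a_4 = 1: 454/41  (≤ bound)
a_5 = 2: 1207/109  (≤ bound)
a_6 = 11: 13731/1240  (≤ bound)
a_7 = 2: 28669/2589  (> 2283, stop)

13731/1240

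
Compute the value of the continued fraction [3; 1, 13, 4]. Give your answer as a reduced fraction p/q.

a_0 = 3: 3/1
a_1 = 1: 4/1
a_2 = 13: 55/14
a_3 = 4: 224/57

224/57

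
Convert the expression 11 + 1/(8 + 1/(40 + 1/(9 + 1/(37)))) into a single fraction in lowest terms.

1196007/107510

a_0 = 11: 11/1
a_1 = 8: 89/8
a_2 = 40: 3571/321
a_3 = 9: 32228/2897
a_4 = 37: 1196007/107510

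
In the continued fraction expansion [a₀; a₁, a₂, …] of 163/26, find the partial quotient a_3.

Run the Euclidean algorithm, recording each quotient:
⌊163/26⌋ = 6, remainder 7
⌊26/7⌋ = 3, remainder 5
⌊7/5⌋ = 1, remainder 2
⌊5/2⌋ = 2, remainder 1

2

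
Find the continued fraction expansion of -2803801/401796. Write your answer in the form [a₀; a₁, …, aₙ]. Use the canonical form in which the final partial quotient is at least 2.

-2803801 ÷ 401796 → quotient -7, remainder 8771
401796 ÷ 8771 → quotient 45, remainder 7101
8771 ÷ 7101 → quotient 1, remainder 1670
7101 ÷ 1670 → quotient 4, remainder 421
1670 ÷ 421 → quotient 3, remainder 407
421 ÷ 407 → quotient 1, remainder 14
407 ÷ 14 → quotient 29, remainder 1
14 ÷ 1 → quotient 14, remainder 0

[-7; 45, 1, 4, 3, 1, 29, 14]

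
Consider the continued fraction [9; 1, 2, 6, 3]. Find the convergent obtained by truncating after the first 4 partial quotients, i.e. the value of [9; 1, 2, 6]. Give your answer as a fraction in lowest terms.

184/19

a_0 = 9: 9/1
a_1 = 1: 10/1
a_2 = 2: 29/3
a_3 = 6: 184/19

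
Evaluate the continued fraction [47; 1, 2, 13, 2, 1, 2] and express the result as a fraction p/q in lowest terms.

Collapse the nested fraction from the inside out:
Start with 2.
1 + 1/(2/1) = 1 + 1/2 = 3/2
2 + 1/(3/2) = 2 + 2/3 = 8/3
13 + 1/(8/3) = 13 + 3/8 = 107/8
2 + 1/(107/8) = 2 + 8/107 = 222/107
1 + 1/(222/107) = 1 + 107/222 = 329/222
47 + 1/(329/222) = 47 + 222/329 = 15685/329

15685/329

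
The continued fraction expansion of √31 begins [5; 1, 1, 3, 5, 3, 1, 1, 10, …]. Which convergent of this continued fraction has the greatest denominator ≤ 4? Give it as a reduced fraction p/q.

11/2

a_0 = 5: 5/1  (≤ bound)
a_1 = 1: 6/1  (≤ bound)
a_2 = 1: 11/2  (≤ bound)
a_3 = 3: 39/7  (> 4, stop)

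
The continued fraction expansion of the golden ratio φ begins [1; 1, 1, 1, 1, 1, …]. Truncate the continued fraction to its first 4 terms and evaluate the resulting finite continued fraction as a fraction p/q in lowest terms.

5/3

Start with 1.
1 + 1/(1/1) = 1 + 1/1 = 2/1
1 + 1/(2/1) = 1 + 1/2 = 3/2
1 + 1/(3/2) = 1 + 2/3 = 5/3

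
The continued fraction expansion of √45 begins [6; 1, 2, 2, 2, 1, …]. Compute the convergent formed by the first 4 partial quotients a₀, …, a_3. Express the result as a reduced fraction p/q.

Start with 2.
2 + 1/(2/1) = 2 + 1/2 = 5/2
1 + 1/(5/2) = 1 + 2/5 = 7/5
6 + 1/(7/5) = 6 + 5/7 = 47/7

47/7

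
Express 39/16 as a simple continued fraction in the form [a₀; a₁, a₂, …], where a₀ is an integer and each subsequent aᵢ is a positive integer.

[2; 2, 3, 2]

39 ÷ 16 → quotient 2, remainder 7
16 ÷ 7 → quotient 2, remainder 2
7 ÷ 2 → quotient 3, remainder 1
2 ÷ 1 → quotient 2, remainder 0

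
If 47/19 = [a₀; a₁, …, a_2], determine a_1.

47 ÷ 19 → quotient 2, remainder 9
19 ÷ 9 → quotient 2, remainder 1

2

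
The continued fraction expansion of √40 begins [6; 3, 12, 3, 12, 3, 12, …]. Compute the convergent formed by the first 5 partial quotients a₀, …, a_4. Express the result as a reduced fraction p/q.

Compute successive convergents:
a_0 = 6: 6/1
a_1 = 3: 19/3
a_2 = 12: 234/37
a_3 = 3: 721/114
a_4 = 12: 8886/1405

8886/1405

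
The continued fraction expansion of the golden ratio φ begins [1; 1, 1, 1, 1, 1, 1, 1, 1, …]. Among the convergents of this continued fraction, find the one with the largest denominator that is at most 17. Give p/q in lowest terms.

21/13

a_0 = 1: 1/1  (≤ bound)
a_1 = 1: 2/1  (≤ bound)
a_2 = 1: 3/2  (≤ bound)
a_3 = 1: 5/3  (≤ bound)
a_4 = 1: 8/5  (≤ bound)
a_5 = 1: 13/8  (≤ bound)
a_6 = 1: 21/13  (≤ bound)
a_7 = 1: 34/21  (> 17, stop)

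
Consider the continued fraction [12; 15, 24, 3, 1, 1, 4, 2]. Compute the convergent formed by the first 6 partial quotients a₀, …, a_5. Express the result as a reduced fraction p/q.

30854/2557

Collapse the nested fraction from the inside out:
Start with 1.
1 + 1/(1/1) = 1 + 1/1 = 2/1
3 + 1/(2/1) = 3 + 1/2 = 7/2
24 + 1/(7/2) = 24 + 2/7 = 170/7
15 + 1/(170/7) = 15 + 7/170 = 2557/170
12 + 1/(2557/170) = 12 + 170/2557 = 30854/2557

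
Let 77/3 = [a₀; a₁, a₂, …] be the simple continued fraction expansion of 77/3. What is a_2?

⌊77/3⌋ = 25, remainder 2
⌊3/2⌋ = 1, remainder 1
⌊2/1⌋ = 2, remainder 0

2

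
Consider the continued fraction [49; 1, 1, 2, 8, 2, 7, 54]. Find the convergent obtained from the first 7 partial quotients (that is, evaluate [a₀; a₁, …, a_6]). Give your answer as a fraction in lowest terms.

a_0 = 49: 49/1
a_1 = 1: 50/1
a_2 = 1: 99/2
a_3 = 2: 248/5
a_4 = 8: 2083/42
a_5 = 2: 4414/89
a_6 = 7: 32981/665

32981/665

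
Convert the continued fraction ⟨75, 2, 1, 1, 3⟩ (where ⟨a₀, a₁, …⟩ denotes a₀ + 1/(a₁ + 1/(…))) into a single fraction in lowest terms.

Work from the innermost term outward:
Start with 3.
1 + 1/(3/1) = 1 + 1/3 = 4/3
1 + 1/(4/3) = 1 + 3/4 = 7/4
2 + 1/(7/4) = 2 + 4/7 = 18/7
75 + 1/(18/7) = 75 + 7/18 = 1357/18

1357/18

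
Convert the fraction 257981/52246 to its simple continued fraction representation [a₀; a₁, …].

[4; 1, 15, 12, 2, 2, 52]

Repeatedly divide and take the remainder:
⌊257981/52246⌋ = 4, remainder 48997
⌊52246/48997⌋ = 1, remainder 3249
⌊48997/3249⌋ = 15, remainder 262
⌊3249/262⌋ = 12, remainder 105
⌊262/105⌋ = 2, remainder 52
⌊105/52⌋ = 2, remainder 1
⌊52/1⌋ = 52, remainder 0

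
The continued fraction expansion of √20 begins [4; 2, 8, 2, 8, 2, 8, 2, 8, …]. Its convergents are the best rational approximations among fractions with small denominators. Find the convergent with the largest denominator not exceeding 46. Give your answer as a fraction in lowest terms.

161/36

a_0 = 4: 4/1  (≤ bound)
a_1 = 2: 9/2  (≤ bound)
a_2 = 8: 76/17  (≤ bound)
a_3 = 2: 161/36  (≤ bound)
a_4 = 8: 1364/305  (> 46, stop)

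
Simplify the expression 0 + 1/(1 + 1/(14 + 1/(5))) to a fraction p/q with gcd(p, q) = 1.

Starting at the tail and folding back:
Start with 5.
14 + 1/(5/1) = 14 + 1/5 = 71/5
1 + 1/(71/5) = 1 + 5/71 = 76/71
0 + 1/(76/71) = 0 + 71/76 = 71/76

71/76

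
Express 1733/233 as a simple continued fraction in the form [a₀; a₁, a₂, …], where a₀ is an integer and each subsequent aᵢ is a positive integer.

[7; 2, 3, 1, 1, 14]

Run the Euclidean algorithm, recording each quotient:
1733 = 7·233 + 102, so a_0 = 7
233 = 2·102 + 29, so a_1 = 2
102 = 3·29 + 15, so a_2 = 3
29 = 1·15 + 14, so a_3 = 1
15 = 1·14 + 1, so a_4 = 1
14 = 14·1 + 0, so a_5 = 14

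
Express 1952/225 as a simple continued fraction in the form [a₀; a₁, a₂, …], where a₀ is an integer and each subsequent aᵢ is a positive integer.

1952 ÷ 225 → quotient 8, remainder 152
225 ÷ 152 → quotient 1, remainder 73
152 ÷ 73 → quotient 2, remainder 6
73 ÷ 6 → quotient 12, remainder 1
6 ÷ 1 → quotient 6, remainder 0

[8; 1, 2, 12, 6]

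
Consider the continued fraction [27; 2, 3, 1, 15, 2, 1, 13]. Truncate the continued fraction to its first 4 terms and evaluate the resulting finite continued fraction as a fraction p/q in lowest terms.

Start with 1.
3 + 1/(1/1) = 3 + 1/1 = 4/1
2 + 1/(4/1) = 2 + 1/4 = 9/4
27 + 1/(9/4) = 27 + 4/9 = 247/9

247/9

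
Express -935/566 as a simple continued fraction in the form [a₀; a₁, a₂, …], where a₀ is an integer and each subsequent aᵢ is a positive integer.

[-2; 2, 1, 6, 1, 7, 3]

-935 = -2·566 + 197, so a_0 = -2
566 = 2·197 + 172, so a_1 = 2
197 = 1·172 + 25, so a_2 = 1
172 = 6·25 + 22, so a_3 = 6
25 = 1·22 + 3, so a_4 = 1
22 = 7·3 + 1, so a_5 = 7
3 = 3·1 + 0, so a_6 = 3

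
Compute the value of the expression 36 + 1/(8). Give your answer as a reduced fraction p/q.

a_0 = 36: 36/1
a_1 = 8: 289/8

289/8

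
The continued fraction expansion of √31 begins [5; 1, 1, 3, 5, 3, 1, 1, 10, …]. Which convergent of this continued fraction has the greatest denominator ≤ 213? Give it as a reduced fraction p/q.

a_0 = 5: 5/1  (≤ bound)
a_1 = 1: 6/1  (≤ bound)
a_2 = 1: 11/2  (≤ bound)
a_3 = 3: 39/7  (≤ bound)
a_4 = 5: 206/37  (≤ bound)
a_5 = 3: 657/118  (≤ bound)
a_6 = 1: 863/155  (≤ bound)
a_7 = 1: 1520/273  (> 213, stop)

863/155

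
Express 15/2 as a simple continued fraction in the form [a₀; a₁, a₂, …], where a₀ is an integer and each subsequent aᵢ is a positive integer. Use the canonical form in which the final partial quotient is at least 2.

Run the Euclidean algorithm, recording each quotient:
15 = 7·2 + 1, so a_0 = 7
2 = 2·1 + 0, so a_1 = 2

[7; 2]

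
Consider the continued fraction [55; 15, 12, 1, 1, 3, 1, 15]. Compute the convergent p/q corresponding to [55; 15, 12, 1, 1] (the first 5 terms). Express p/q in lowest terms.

20760/377

Work from the innermost term outward:
Start with 1.
1 + 1/(1/1) = 1 + 1/1 = 2/1
12 + 1/(2/1) = 12 + 1/2 = 25/2
15 + 1/(25/2) = 15 + 2/25 = 377/25
55 + 1/(377/25) = 55 + 25/377 = 20760/377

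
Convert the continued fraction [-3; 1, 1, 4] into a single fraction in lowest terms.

-22/9

Use the convergent recurrence hₖ = aₖ·hₖ₋₁ + hₖ₋₂ (and likewise for the denominators kₖ):
a_0 = -3: -3/1
a_1 = 1: -2/1
a_2 = 1: -5/2
a_3 = 4: -22/9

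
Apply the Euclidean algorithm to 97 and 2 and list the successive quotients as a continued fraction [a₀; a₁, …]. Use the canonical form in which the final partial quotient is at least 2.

[48; 2]

⌊97/2⌋ = 48, remainder 1
⌊2/1⌋ = 2, remainder 0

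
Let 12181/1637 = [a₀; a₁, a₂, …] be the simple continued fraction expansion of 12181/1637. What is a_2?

12181 = 7·1637 + 722, so a_0 = 7
1637 = 2·722 + 193, so a_1 = 2
722 = 3·193 + 143, so a_2 = 3

3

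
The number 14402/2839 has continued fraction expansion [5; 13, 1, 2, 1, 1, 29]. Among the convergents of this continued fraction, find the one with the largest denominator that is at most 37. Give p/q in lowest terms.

a_0 = 5: 5/1  (≤ bound)
a_1 = 13: 66/13  (≤ bound)
a_2 = 1: 71/14  (≤ bound)
a_3 = 2: 208/41  (> 37, stop)

71/14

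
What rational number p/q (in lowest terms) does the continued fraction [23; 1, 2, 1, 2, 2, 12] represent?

Work from the innermost term outward:
Start with 12.
2 + 1/(12/1) = 2 + 1/12 = 25/12
2 + 1/(25/12) = 2 + 12/25 = 62/25
1 + 1/(62/25) = 1 + 25/62 = 87/62
2 + 1/(87/62) = 2 + 62/87 = 236/87
1 + 1/(236/87) = 1 + 87/236 = 323/236
23 + 1/(323/236) = 23 + 236/323 = 7665/323

7665/323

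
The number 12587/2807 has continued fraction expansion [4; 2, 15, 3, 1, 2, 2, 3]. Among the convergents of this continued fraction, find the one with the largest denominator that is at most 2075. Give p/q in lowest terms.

3677/820

a_0 = 4: 4/1  (≤ bound)
a_1 = 2: 9/2  (≤ bound)
a_2 = 15: 139/31  (≤ bound)
a_3 = 3: 426/95  (≤ bound)
a_4 = 1: 565/126  (≤ bound)
a_5 = 2: 1556/347  (≤ bound)
a_6 = 2: 3677/820  (≤ bound)
a_7 = 3: 12587/2807  (> 2075, stop)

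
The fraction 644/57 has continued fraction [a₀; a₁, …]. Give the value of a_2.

2

Apply division with remainder until the remainder is 0:
644 ÷ 57 → quotient 11, remainder 17
57 ÷ 17 → quotient 3, remainder 6
17 ÷ 6 → quotient 2, remainder 5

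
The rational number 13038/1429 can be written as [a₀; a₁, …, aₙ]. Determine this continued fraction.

[9; 8, 13, 1, 1, 1, 1, 2]

13038 = 9·1429 + 177, so a_0 = 9
1429 = 8·177 + 13, so a_1 = 8
177 = 13·13 + 8, so a_2 = 13
13 = 1·8 + 5, so a_3 = 1
8 = 1·5 + 3, so a_4 = 1
5 = 1·3 + 2, so a_5 = 1
3 = 1·2 + 1, so a_6 = 1
2 = 2·1 + 0, so a_7 = 2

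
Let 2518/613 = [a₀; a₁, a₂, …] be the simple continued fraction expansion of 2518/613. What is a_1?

Run the Euclidean algorithm, recording each quotient:
2518 ÷ 613 → quotient 4, remainder 66
613 ÷ 66 → quotient 9, remainder 19

9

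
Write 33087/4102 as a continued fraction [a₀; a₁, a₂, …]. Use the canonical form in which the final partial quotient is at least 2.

[8; 15, 7, 3, 12]

33087 = 8·4102 + 271, so a_0 = 8
4102 = 15·271 + 37, so a_1 = 15
271 = 7·37 + 12, so a_2 = 7
37 = 3·12 + 1, so a_3 = 3
12 = 12·1 + 0, so a_4 = 12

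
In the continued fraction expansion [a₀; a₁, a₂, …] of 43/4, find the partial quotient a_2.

43 ÷ 4 → quotient 10, remainder 3
4 ÷ 3 → quotient 1, remainder 1
3 ÷ 1 → quotient 3, remainder 0

3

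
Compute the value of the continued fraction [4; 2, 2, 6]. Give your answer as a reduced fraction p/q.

Collapse the nested fraction from the inside out:
Start with 6.
2 + 1/(6/1) = 2 + 1/6 = 13/6
2 + 1/(13/6) = 2 + 6/13 = 32/13
4 + 1/(32/13) = 4 + 13/32 = 141/32

141/32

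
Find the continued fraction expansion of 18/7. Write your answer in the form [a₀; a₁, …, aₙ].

[2; 1, 1, 3]

Apply division with remainder until the remainder is 0:
18 ÷ 7 → quotient 2, remainder 4
7 ÷ 4 → quotient 1, remainder 3
4 ÷ 3 → quotient 1, remainder 1
3 ÷ 1 → quotient 3, remainder 0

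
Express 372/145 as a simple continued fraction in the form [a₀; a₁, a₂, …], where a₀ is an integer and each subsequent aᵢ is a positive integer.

Run the Euclidean algorithm, recording each quotient:
372 ÷ 145 → quotient 2, remainder 82
145 ÷ 82 → quotient 1, remainder 63
82 ÷ 63 → quotient 1, remainder 19
63 ÷ 19 → quotient 3, remainder 6
19 ÷ 6 → quotient 3, remainder 1
6 ÷ 1 → quotient 6, remainder 0

[2; 1, 1, 3, 3, 6]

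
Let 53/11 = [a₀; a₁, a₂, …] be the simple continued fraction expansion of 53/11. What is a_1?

⌊53/11⌋ = 4, remainder 9
⌊11/9⌋ = 1, remainder 2

1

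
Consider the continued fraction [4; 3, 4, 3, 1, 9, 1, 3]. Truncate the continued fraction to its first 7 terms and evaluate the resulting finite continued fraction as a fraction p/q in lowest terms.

Starting at the tail and folding back:
Start with 1.
9 + 1/(1/1) = 9 + 1/1 = 10/1
1 + 1/(10/1) = 1 + 1/10 = 11/10
3 + 1/(11/10) = 3 + 10/11 = 43/11
4 + 1/(43/11) = 4 + 11/43 = 183/43
3 + 1/(183/43) = 3 + 43/183 = 592/183
4 + 1/(592/183) = 4 + 183/592 = 2551/592

2551/592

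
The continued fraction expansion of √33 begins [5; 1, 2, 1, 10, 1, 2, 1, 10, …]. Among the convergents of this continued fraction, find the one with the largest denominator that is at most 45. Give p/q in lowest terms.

247/43

List convergents until the denominator exceeds the bound:
a_0 = 5: 5/1  (≤ bound)
a_1 = 1: 6/1  (≤ bound)
a_2 = 2: 17/3  (≤ bound)
a_3 = 1: 23/4  (≤ bound)
a_4 = 10: 247/43  (≤ bound)
a_5 = 1: 270/47  (> 45, stop)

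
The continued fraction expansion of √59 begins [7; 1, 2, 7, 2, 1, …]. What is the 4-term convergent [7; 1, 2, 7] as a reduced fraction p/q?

169/22

Compute successive convergents:
a_0 = 7: 7/1
a_1 = 1: 8/1
a_2 = 2: 23/3
a_3 = 7: 169/22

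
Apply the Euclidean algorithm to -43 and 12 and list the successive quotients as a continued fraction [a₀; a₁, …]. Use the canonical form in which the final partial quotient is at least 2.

-43 ÷ 12 → quotient -4, remainder 5
12 ÷ 5 → quotient 2, remainder 2
5 ÷ 2 → quotient 2, remainder 1
2 ÷ 1 → quotient 2, remainder 0

[-4; 2, 2, 2]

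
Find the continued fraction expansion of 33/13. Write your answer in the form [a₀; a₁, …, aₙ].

[2; 1, 1, 6]

33 ÷ 13 → quotient 2, remainder 7
13 ÷ 7 → quotient 1, remainder 6
7 ÷ 6 → quotient 1, remainder 1
6 ÷ 1 → quotient 6, remainder 0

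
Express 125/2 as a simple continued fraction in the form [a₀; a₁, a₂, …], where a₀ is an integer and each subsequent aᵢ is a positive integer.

Run the Euclidean algorithm, recording each quotient:
⌊125/2⌋ = 62, remainder 1
⌊2/1⌋ = 2, remainder 0

[62; 2]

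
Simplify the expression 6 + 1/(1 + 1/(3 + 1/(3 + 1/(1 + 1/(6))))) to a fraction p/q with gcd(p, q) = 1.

778/115

Start with 6.
1 + 1/(6/1) = 1 + 1/6 = 7/6
3 + 1/(7/6) = 3 + 6/7 = 27/7
3 + 1/(27/7) = 3 + 7/27 = 88/27
1 + 1/(88/27) = 1 + 27/88 = 115/88
6 + 1/(115/88) = 6 + 88/115 = 778/115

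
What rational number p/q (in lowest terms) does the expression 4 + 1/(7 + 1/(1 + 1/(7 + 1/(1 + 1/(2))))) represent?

846/205

Start with 2.
1 + 1/(2/1) = 1 + 1/2 = 3/2
7 + 1/(3/2) = 7 + 2/3 = 23/3
1 + 1/(23/3) = 1 + 3/23 = 26/23
7 + 1/(26/23) = 7 + 23/26 = 205/26
4 + 1/(205/26) = 4 + 26/205 = 846/205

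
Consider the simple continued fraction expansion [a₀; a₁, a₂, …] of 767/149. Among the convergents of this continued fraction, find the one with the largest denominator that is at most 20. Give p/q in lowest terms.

36/7

a_0 = 5: 5/1  (≤ bound)
a_1 = 6: 31/6  (≤ bound)
a_2 = 1: 36/7  (≤ bound)
a_3 = 3: 139/27  (> 20, stop)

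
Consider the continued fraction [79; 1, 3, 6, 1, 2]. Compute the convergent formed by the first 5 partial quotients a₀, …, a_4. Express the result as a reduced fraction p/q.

2313/29

Start with 1.
6 + 1/(1/1) = 6 + 1/1 = 7/1
3 + 1/(7/1) = 3 + 1/7 = 22/7
1 + 1/(22/7) = 1 + 7/22 = 29/22
79 + 1/(29/22) = 79 + 22/29 = 2313/29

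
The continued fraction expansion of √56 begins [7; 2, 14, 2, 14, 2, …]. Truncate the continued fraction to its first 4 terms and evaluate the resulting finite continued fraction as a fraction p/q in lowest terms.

449/60

Starting at the tail and folding back:
Start with 2.
14 + 1/(2/1) = 14 + 1/2 = 29/2
2 + 1/(29/2) = 2 + 2/29 = 60/29
7 + 1/(60/29) = 7 + 29/60 = 449/60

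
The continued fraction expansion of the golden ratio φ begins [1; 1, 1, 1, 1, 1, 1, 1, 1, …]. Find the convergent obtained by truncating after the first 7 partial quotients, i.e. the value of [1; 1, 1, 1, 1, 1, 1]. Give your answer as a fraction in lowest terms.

21/13

Collapse the nested fraction from the inside out:
Start with 1.
1 + 1/(1/1) = 1 + 1/1 = 2/1
1 + 1/(2/1) = 1 + 1/2 = 3/2
1 + 1/(3/2) = 1 + 2/3 = 5/3
1 + 1/(5/3) = 1 + 3/5 = 8/5
1 + 1/(8/5) = 1 + 5/8 = 13/8
1 + 1/(13/8) = 1 + 8/13 = 21/13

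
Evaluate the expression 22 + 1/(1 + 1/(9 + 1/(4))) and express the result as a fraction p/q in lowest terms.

Build up convergents one term at a time:
a_0 = 22: 22/1
a_1 = 1: 23/1
a_2 = 9: 229/10
a_3 = 4: 939/41

939/41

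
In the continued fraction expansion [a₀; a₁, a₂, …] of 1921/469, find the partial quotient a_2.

2

1921 ÷ 469 → quotient 4, remainder 45
469 ÷ 45 → quotient 10, remainder 19
45 ÷ 19 → quotient 2, remainder 7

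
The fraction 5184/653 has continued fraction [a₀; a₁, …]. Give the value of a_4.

Apply division with remainder until the remainder is 0:
5184 = 7·653 + 613, so a_0 = 7
653 = 1·613 + 40, so a_1 = 1
613 = 15·40 + 13, so a_2 = 15
40 = 3·13 + 1, so a_3 = 3
13 = 13·1 + 0, so a_4 = 13

13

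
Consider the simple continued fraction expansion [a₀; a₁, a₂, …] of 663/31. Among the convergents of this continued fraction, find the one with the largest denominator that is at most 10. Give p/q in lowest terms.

107/5

a_0 = 21: 21/1  (≤ bound)
a_1 = 2: 43/2  (≤ bound)
a_2 = 1: 64/3  (≤ bound)
a_3 = 1: 107/5  (≤ bound)
a_4 = 2: 278/13  (> 10, stop)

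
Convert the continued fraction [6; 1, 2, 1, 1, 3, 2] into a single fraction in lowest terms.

383/57

Compute successive convergents:
a_0 = 6: 6/1
a_1 = 1: 7/1
a_2 = 2: 20/3
a_3 = 1: 27/4
a_4 = 1: 47/7
a_5 = 3: 168/25
a_6 = 2: 383/57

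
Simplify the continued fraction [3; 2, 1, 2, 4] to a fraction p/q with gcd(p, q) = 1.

Work from the innermost term outward:
Start with 4.
2 + 1/(4/1) = 2 + 1/4 = 9/4
1 + 1/(9/4) = 1 + 4/9 = 13/9
2 + 1/(13/9) = 2 + 9/13 = 35/13
3 + 1/(35/13) = 3 + 13/35 = 118/35

118/35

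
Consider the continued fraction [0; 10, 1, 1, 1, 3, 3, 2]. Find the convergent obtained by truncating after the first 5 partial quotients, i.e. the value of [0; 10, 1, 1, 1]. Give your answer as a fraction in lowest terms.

a_0 = 0: 0/1
a_1 = 10: 1/10
a_2 = 1: 1/11
a_3 = 1: 2/21
a_4 = 1: 3/32

3/32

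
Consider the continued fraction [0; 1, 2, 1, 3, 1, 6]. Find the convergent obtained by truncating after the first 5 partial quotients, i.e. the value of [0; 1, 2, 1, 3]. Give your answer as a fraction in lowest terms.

11/15

a_0 = 0: 0/1
a_1 = 1: 1/1
a_2 = 2: 2/3
a_3 = 1: 3/4
a_4 = 3: 11/15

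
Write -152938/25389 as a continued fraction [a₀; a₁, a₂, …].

Run the Euclidean algorithm, recording each quotient:
⌊-152938/25389⌋ = -7, remainder 24785
⌊25389/24785⌋ = 1, remainder 604
⌊24785/604⌋ = 41, remainder 21
⌊604/21⌋ = 28, remainder 16
⌊21/16⌋ = 1, remainder 5
⌊16/5⌋ = 3, remainder 1
⌊5/1⌋ = 5, remainder 0

[-7; 1, 41, 28, 1, 3, 5]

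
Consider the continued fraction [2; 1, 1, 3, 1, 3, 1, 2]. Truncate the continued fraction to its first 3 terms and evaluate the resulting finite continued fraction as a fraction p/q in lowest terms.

Use the convergent recurrence hₖ = aₖ·hₖ₋₁ + hₖ₋₂ (and likewise for the denominators kₖ):
a_0 = 2: 2/1
a_1 = 1: 3/1
a_2 = 1: 5/2

5/2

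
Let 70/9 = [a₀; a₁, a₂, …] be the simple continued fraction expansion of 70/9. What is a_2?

Repeatedly divide and take the remainder:
⌊70/9⌋ = 7, remainder 7
⌊9/7⌋ = 1, remainder 2
⌊7/2⌋ = 3, remainder 1

3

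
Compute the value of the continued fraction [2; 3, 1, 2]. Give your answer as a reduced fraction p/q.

25/11

Use the convergent recurrence hₖ = aₖ·hₖ₋₁ + hₖ₋₂ (and likewise for the denominators kₖ):
a_0 = 2: 2/1
a_1 = 3: 7/3
a_2 = 1: 9/4
a_3 = 2: 25/11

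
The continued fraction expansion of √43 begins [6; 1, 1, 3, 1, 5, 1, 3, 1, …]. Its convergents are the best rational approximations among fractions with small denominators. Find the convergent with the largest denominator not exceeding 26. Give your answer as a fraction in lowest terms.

59/9

List convergents until the denominator exceeds the bound:
a_0 = 6: 6/1  (≤ bound)
a_1 = 1: 7/1  (≤ bound)
a_2 = 1: 13/2  (≤ bound)
a_3 = 3: 46/7  (≤ bound)
a_4 = 1: 59/9  (≤ bound)
a_5 = 5: 341/52  (> 26, stop)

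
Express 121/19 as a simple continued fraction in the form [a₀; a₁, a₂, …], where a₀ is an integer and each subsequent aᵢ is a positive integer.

[6; 2, 1, 2, 2]

Run the Euclidean algorithm, recording each quotient:
121 ÷ 19 → quotient 6, remainder 7
19 ÷ 7 → quotient 2, remainder 5
7 ÷ 5 → quotient 1, remainder 2
5 ÷ 2 → quotient 2, remainder 1
2 ÷ 1 → quotient 2, remainder 0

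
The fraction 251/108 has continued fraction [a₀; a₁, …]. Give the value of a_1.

Apply division with remainder until the remainder is 0:
251 = 2·108 + 35, so a_0 = 2
108 = 3·35 + 3, so a_1 = 3

3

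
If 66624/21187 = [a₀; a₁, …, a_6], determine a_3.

66624 = 3·21187 + 3063, so a_0 = 3
21187 = 6·3063 + 2809, so a_1 = 6
3063 = 1·2809 + 254, so a_2 = 1
2809 = 11·254 + 15, so a_3 = 11

11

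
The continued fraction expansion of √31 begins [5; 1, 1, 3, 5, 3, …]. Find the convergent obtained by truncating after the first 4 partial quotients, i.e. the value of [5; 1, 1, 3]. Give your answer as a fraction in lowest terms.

39/7

a_0 = 5: 5/1
a_1 = 1: 6/1
a_2 = 1: 11/2
a_3 = 3: 39/7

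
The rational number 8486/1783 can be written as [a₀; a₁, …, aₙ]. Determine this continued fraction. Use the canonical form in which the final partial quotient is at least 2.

[4; 1, 3, 6, 2, 2, 13]

⌊8486/1783⌋ = 4, remainder 1354
⌊1783/1354⌋ = 1, remainder 429
⌊1354/429⌋ = 3, remainder 67
⌊429/67⌋ = 6, remainder 27
⌊67/27⌋ = 2, remainder 13
⌊27/13⌋ = 2, remainder 1
⌊13/1⌋ = 13, remainder 0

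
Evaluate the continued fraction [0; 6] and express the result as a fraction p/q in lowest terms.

1/6

Collapse the nested fraction from the inside out:
Start with 6.
0 + 1/(6/1) = 0 + 1/6 = 1/6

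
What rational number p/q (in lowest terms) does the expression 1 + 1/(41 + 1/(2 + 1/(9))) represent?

807/788

Starting at the tail and folding back:
Start with 9.
2 + 1/(9/1) = 2 + 1/9 = 19/9
41 + 1/(19/9) = 41 + 9/19 = 788/19
1 + 1/(788/19) = 1 + 19/788 = 807/788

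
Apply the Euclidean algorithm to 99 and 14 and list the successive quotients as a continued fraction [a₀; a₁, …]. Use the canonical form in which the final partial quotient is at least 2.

Apply division with remainder until the remainder is 0:
⌊99/14⌋ = 7, remainder 1
⌊14/1⌋ = 14, remainder 0

[7; 14]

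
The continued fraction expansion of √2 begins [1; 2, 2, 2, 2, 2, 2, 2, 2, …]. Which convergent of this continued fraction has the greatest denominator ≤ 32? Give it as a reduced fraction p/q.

41/29

a_0 = 1: 1/1  (≤ bound)
a_1 = 2: 3/2  (≤ bound)
a_2 = 2: 7/5  (≤ bound)
a_3 = 2: 17/12  (≤ bound)
a_4 = 2: 41/29  (≤ bound)
a_5 = 2: 99/70  (> 32, stop)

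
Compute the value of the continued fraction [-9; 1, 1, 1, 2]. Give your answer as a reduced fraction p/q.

a_0 = -9: -9/1
a_1 = 1: -8/1
a_2 = 1: -17/2
a_3 = 1: -25/3
a_4 = 2: -67/8

-67/8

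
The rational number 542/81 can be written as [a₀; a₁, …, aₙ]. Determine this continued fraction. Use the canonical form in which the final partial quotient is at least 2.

[6; 1, 2, 4, 6]

⌊542/81⌋ = 6, remainder 56
⌊81/56⌋ = 1, remainder 25
⌊56/25⌋ = 2, remainder 6
⌊25/6⌋ = 4, remainder 1
⌊6/1⌋ = 6, remainder 0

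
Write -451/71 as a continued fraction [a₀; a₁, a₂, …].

-451 = -7·71 + 46, so a_0 = -7
71 = 1·46 + 25, so a_1 = 1
46 = 1·25 + 21, so a_2 = 1
25 = 1·21 + 4, so a_3 = 1
21 = 5·4 + 1, so a_4 = 5
4 = 4·1 + 0, so a_5 = 4

[-7; 1, 1, 1, 5, 4]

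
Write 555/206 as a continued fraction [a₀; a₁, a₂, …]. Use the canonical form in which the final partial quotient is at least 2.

[2; 1, 2, 3, 1, 2, 2, 2]

Repeatedly divide and take the remainder:
⌊555/206⌋ = 2, remainder 143
⌊206/143⌋ = 1, remainder 63
⌊143/63⌋ = 2, remainder 17
⌊63/17⌋ = 3, remainder 12
⌊17/12⌋ = 1, remainder 5
⌊12/5⌋ = 2, remainder 2
⌊5/2⌋ = 2, remainder 1
⌊2/1⌋ = 2, remainder 0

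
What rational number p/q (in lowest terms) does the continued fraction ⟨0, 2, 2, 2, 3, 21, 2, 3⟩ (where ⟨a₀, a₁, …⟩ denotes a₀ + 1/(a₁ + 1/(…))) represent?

a_0 = 0: 0/1
a_1 = 2: 1/2
a_2 = 2: 2/5
a_3 = 2: 5/12
a_4 = 3: 17/41
a_5 = 21: 362/873
a_6 = 2: 741/1787
a_7 = 3: 2585/6234

2585/6234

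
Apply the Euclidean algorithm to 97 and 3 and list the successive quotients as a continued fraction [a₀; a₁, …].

[32; 3]

Run the Euclidean algorithm, recording each quotient:
97 ÷ 3 → quotient 32, remainder 1
3 ÷ 1 → quotient 3, remainder 0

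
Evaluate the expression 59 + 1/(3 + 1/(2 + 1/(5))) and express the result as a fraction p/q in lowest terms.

Compute successive convergents:
a_0 = 59: 59/1
a_1 = 3: 178/3
a_2 = 2: 415/7
a_3 = 5: 2253/38

2253/38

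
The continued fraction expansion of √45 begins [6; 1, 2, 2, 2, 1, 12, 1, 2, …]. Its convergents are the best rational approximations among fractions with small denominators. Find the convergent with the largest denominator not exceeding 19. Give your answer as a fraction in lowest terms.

114/17

List convergents until the denominator exceeds the bound:
a_0 = 6: 6/1  (≤ bound)
a_1 = 1: 7/1  (≤ bound)
a_2 = 2: 20/3  (≤ bound)
a_3 = 2: 47/7  (≤ bound)
a_4 = 2: 114/17  (≤ bound)
a_5 = 1: 161/24  (> 19, stop)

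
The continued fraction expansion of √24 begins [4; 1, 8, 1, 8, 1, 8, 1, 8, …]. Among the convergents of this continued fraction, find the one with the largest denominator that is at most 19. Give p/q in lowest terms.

a_0 = 4: 4/1  (≤ bound)
a_1 = 1: 5/1  (≤ bound)
a_2 = 8: 44/9  (≤ bound)
a_3 = 1: 49/10  (≤ bound)
a_4 = 8: 436/89  (> 19, stop)

49/10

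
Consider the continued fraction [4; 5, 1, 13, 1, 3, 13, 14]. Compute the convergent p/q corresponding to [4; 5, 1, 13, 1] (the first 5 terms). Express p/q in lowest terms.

371/89

a_0 = 4: 4/1
a_1 = 5: 21/5
a_2 = 1: 25/6
a_3 = 13: 346/83
a_4 = 1: 371/89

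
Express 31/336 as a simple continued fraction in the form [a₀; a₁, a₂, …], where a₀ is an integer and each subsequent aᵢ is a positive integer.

Apply division with remainder until the remainder is 0:
⌊31/336⌋ = 0, remainder 31
⌊336/31⌋ = 10, remainder 26
⌊31/26⌋ = 1, remainder 5
⌊26/5⌋ = 5, remainder 1
⌊5/1⌋ = 5, remainder 0

[0; 10, 1, 5, 5]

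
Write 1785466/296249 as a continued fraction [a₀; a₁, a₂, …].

[6; 37, 6, 4, 1, 9, 2, 12]

Apply division with remainder until the remainder is 0:
⌊1785466/296249⌋ = 6, remainder 7972
⌊296249/7972⌋ = 37, remainder 1285
⌊7972/1285⌋ = 6, remainder 262
⌊1285/262⌋ = 4, remainder 237
⌊262/237⌋ = 1, remainder 25
⌊237/25⌋ = 9, remainder 12
⌊25/12⌋ = 2, remainder 1
⌊12/1⌋ = 12, remainder 0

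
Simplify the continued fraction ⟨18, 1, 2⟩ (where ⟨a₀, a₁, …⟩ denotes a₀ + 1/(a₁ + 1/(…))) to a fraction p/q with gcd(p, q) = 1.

56/3

Start with 2.
1 + 1/(2/1) = 1 + 1/2 = 3/2
18 + 1/(3/2) = 18 + 2/3 = 56/3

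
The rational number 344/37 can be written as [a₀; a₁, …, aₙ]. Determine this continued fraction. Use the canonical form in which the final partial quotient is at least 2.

344 ÷ 37 → quotient 9, remainder 11
37 ÷ 11 → quotient 3, remainder 4
11 ÷ 4 → quotient 2, remainder 3
4 ÷ 3 → quotient 1, remainder 1
3 ÷ 1 → quotient 3, remainder 0

[9; 3, 2, 1, 3]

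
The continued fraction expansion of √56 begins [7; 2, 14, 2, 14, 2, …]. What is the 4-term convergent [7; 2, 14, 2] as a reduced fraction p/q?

Start with 2.
14 + 1/(2/1) = 14 + 1/2 = 29/2
2 + 1/(29/2) = 2 + 2/29 = 60/29
7 + 1/(60/29) = 7 + 29/60 = 449/60

449/60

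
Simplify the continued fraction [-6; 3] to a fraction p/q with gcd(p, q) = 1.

-17/3

Compute successive convergents:
a_0 = -6: -6/1
a_1 = 3: -17/3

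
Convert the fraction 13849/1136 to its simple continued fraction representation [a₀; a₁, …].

Apply division with remainder until the remainder is 0:
13849 ÷ 1136 → quotient 12, remainder 217
1136 ÷ 217 → quotient 5, remainder 51
217 ÷ 51 → quotient 4, remainder 13
51 ÷ 13 → quotient 3, remainder 12
13 ÷ 12 → quotient 1, remainder 1
12 ÷ 1 → quotient 12, remainder 0

[12; 5, 4, 3, 1, 12]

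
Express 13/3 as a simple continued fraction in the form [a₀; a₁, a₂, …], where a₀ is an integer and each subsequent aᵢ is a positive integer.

[4; 3]

13 ÷ 3 → quotient 4, remainder 1
3 ÷ 1 → quotient 3, remainder 0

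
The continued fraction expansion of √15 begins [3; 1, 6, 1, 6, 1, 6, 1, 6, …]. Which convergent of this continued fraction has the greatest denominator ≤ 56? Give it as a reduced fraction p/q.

a_0 = 3: 3/1  (≤ bound)
a_1 = 1: 4/1  (≤ bound)
a_2 = 6: 27/7  (≤ bound)
a_3 = 1: 31/8  (≤ bound)
a_4 = 6: 213/55  (≤ bound)
a_5 = 1: 244/63  (> 56, stop)

213/55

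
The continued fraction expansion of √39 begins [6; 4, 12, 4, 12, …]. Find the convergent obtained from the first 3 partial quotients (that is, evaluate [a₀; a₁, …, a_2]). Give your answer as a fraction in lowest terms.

Compute successive convergents:
a_0 = 6: 6/1
a_1 = 4: 25/4
a_2 = 12: 306/49

306/49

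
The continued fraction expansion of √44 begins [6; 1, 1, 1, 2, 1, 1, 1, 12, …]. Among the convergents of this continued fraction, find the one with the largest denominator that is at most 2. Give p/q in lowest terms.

13/2

a_0 = 6: 6/1  (≤ bound)
a_1 = 1: 7/1  (≤ bound)
a_2 = 1: 13/2  (≤ bound)
a_3 = 1: 20/3  (> 2, stop)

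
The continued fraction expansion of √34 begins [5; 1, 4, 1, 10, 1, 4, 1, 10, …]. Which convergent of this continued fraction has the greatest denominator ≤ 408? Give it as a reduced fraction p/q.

List convergents until the denominator exceeds the bound:
a_0 = 5: 5/1  (≤ bound)
a_1 = 1: 6/1  (≤ bound)
a_2 = 4: 29/5  (≤ bound)
a_3 = 1: 35/6  (≤ bound)
a_4 = 10: 379/65  (≤ bound)
a_5 = 1: 414/71  (≤ bound)
a_6 = 4: 2035/349  (≤ bound)
a_7 = 1: 2449/420  (> 408, stop)

2035/349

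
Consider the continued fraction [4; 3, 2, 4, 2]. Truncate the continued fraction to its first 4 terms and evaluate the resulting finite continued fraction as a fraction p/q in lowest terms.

Use the convergent recurrence hₖ = aₖ·hₖ₋₁ + hₖ₋₂ (and likewise for the denominators kₖ):
a_0 = 4: 4/1
a_1 = 3: 13/3
a_2 = 2: 30/7
a_3 = 4: 133/31

133/31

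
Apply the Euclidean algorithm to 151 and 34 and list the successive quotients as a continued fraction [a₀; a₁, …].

[4; 2, 3, 1, 3]

Apply division with remainder until the remainder is 0:
151 ÷ 34 → quotient 4, remainder 15
34 ÷ 15 → quotient 2, remainder 4
15 ÷ 4 → quotient 3, remainder 3
4 ÷ 3 → quotient 1, remainder 1
3 ÷ 1 → quotient 3, remainder 0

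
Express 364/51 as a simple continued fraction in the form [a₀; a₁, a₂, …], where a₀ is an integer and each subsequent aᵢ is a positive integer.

[7; 7, 3, 2]

Apply division with remainder until the remainder is 0:
⌊364/51⌋ = 7, remainder 7
⌊51/7⌋ = 7, remainder 2
⌊7/2⌋ = 3, remainder 1
⌊2/1⌋ = 2, remainder 0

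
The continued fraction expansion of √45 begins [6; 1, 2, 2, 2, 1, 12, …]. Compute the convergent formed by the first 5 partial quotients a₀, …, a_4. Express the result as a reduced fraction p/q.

114/17

Start with 2.
2 + 1/(2/1) = 2 + 1/2 = 5/2
2 + 1/(5/2) = 2 + 2/5 = 12/5
1 + 1/(12/5) = 1 + 5/12 = 17/12
6 + 1/(17/12) = 6 + 12/17 = 114/17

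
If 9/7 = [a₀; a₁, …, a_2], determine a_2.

⌊9/7⌋ = 1, remainder 2
⌊7/2⌋ = 3, remainder 1
⌊2/1⌋ = 2, remainder 0

2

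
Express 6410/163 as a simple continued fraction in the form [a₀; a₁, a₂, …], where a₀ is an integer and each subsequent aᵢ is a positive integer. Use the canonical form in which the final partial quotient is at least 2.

⌊6410/163⌋ = 39, remainder 53
⌊163/53⌋ = 3, remainder 4
⌊53/4⌋ = 13, remainder 1
⌊4/1⌋ = 4, remainder 0

[39; 3, 13, 4]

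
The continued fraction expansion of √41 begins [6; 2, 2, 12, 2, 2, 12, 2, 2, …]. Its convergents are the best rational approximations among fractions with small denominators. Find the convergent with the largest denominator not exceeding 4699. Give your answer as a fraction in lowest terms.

25414/3969

List convergents until the denominator exceeds the bound:
a_0 = 6: 6/1  (≤ bound)
a_1 = 2: 13/2  (≤ bound)
a_2 = 2: 32/5  (≤ bound)
a_3 = 12: 397/62  (≤ bound)
a_4 = 2: 826/129  (≤ bound)
a_5 = 2: 2049/320  (≤ bound)
a_6 = 12: 25414/3969  (≤ bound)
a_7 = 2: 52877/8258  (> 4699, stop)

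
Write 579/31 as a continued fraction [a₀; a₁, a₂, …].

579 ÷ 31 → quotient 18, remainder 21
31 ÷ 21 → quotient 1, remainder 10
21 ÷ 10 → quotient 2, remainder 1
10 ÷ 1 → quotient 10, remainder 0

[18; 1, 2, 10]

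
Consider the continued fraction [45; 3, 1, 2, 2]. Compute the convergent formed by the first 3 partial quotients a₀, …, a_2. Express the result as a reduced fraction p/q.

Start with 1.
3 + 1/(1/1) = 3 + 1/1 = 4/1
45 + 1/(4/1) = 45 + 1/4 = 181/4

181/4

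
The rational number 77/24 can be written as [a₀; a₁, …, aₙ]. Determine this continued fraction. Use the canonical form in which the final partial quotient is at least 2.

[3; 4, 1, 4]

77 = 3·24 + 5, so a_0 = 3
24 = 4·5 + 4, so a_1 = 4
5 = 1·4 + 1, so a_2 = 1
4 = 4·1 + 0, so a_3 = 4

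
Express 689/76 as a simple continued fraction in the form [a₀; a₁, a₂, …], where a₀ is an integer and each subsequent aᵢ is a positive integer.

[9; 15, 5]

689 ÷ 76 → quotient 9, remainder 5
76 ÷ 5 → quotient 15, remainder 1
5 ÷ 1 → quotient 5, remainder 0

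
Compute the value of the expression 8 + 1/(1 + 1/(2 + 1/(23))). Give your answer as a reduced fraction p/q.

607/70

Work from the innermost term outward:
Start with 23.
2 + 1/(23/1) = 2 + 1/23 = 47/23
1 + 1/(47/23) = 1 + 23/47 = 70/47
8 + 1/(70/47) = 8 + 47/70 = 607/70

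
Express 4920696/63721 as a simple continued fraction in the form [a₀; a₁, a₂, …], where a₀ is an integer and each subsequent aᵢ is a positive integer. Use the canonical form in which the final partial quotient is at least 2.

[77; 4, 2, 41, 2, 4, 2, 8]

4920696 ÷ 63721 → quotient 77, remainder 14179
63721 ÷ 14179 → quotient 4, remainder 7005
14179 ÷ 7005 → quotient 2, remainder 169
7005 ÷ 169 → quotient 41, remainder 76
169 ÷ 76 → quotient 2, remainder 17
76 ÷ 17 → quotient 4, remainder 8
17 ÷ 8 → quotient 2, remainder 1
8 ÷ 1 → quotient 8, remainder 0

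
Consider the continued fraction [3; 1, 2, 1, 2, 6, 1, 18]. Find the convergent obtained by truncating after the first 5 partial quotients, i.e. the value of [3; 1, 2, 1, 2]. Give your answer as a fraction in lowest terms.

41/11

Start with 2.
1 + 1/(2/1) = 1 + 1/2 = 3/2
2 + 1/(3/2) = 2 + 2/3 = 8/3
1 + 1/(8/3) = 1 + 3/8 = 11/8
3 + 1/(11/8) = 3 + 8/11 = 41/11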